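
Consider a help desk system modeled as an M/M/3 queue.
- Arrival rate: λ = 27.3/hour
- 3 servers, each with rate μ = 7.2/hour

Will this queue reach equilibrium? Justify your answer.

Stability requires ρ = λ/(cμ) < 1
ρ = 27.3/(3 × 7.2) = 27.3/21.60 = 1.2639
Since 1.2639 ≥ 1, the system is UNSTABLE.
Need c > λ/μ = 27.3/7.2 = 3.79.
Minimum servers needed: c = 4.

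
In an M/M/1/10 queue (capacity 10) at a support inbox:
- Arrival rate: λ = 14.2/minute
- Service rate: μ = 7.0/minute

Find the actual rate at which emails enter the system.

ρ = λ/μ = 14.2/7.0 = 2.02857
P₀ = (1-ρ)/(1-ρ^(K+1)) = (1-2.02857)/(1-2.02857^11) = -1.0286/-2392.8117 = 0.0004299
P_K = P₀×ρ^K = 0.0004299 × 2.02857^10 = 0.0004299 × 1180.0488 = 0.5073
λ_eff = λ(1-P_K) = 14.2 × (1 - 0.50725) = 14.2 × 0.49275 = 6.9970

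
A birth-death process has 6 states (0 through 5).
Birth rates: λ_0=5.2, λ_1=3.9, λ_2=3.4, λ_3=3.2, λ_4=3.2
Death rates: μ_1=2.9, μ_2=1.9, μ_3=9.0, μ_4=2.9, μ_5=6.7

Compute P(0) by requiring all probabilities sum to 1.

Ratios P(n)/P(0) = (λ₀···λₙ₋₁)/(μ₁···μₙ):
P(1)/P(0) = (5.2)/(2.9) = 1.793103
P(2)/P(0) = (5.2×3.9)/(2.9×1.9) = 3.680581
P(3)/P(0) = (5.2×3.9×3.4)/(2.9×1.9×9.0) = 1.390442
P(4)/P(0) = (5.2×3.9×3.4×3.2)/(2.9×1.9×9.0×2.9) = 1.534280
P(5)/P(0) = (5.2×3.9×3.4×3.2×3.2)/(2.9×1.9×9.0×2.9×6.7) = 0.7327906

Normalization: ∑ P(n) = 1
P(0) × (1.000000 + 1.793103 + 3.680581 + 1.390442 + 1.534280 + 0.7327906) = 1
P(0) × 10.131197 = 1
P(0) = 1/10.131197 = 0.09871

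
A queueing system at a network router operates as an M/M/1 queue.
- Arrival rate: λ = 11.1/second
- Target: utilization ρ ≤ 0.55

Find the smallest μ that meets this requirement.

ρ = λ/μ, so μ = λ/ρ
μ ≥ 11.1/0.55 = 20.1818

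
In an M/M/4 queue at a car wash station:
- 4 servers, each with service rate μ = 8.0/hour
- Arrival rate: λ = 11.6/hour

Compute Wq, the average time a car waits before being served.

Traffic intensity: ρ = λ/(cμ) = 11.6/(4×8.0) = 0.3625
Since ρ = 0.3625 < 1, system is stable.
Offered load a = λ/μ = cρ = 11.6/8.0 = 1.4500
P₀ = [ Σₙ₌₀^3 aⁿ/n! + a^4/(4!(1-ρ)) ]⁻¹
Σ = a^0/0! + a^1/1! + a^2/2! + a^3/3! = 1.0000 + 1.4500 + 1.0513 + 0.5081 = 4.0094
a^4/(4!(1-ρ)) = 4.4205/(24 × 0.6375) = 0.2889
P₀ = 1/(4.0094 + 0.2889) = 0.2327
Lq = P₀·a^4·ρ / (4!(1-ρ)²) = 0.23265 × 4.4205 × 0.36250 / (24 × 0.40641) = 0.03822
Wq = Lq/λ = 0.03822/11.6 = 0.003295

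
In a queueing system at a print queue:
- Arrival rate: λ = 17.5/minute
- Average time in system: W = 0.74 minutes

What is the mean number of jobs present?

Little's Law: L = λW
L = 17.5 × 0.74 = 12.9500 jobs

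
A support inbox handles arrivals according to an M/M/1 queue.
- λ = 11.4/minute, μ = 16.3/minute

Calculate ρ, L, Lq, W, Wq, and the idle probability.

Step 1: ρ = λ/μ = 11.4/16.3 = 0.6994
Step 2: L = λ/(μ-λ) = 11.4/4.90 = 2.3265
Step 3: Lq = λ²/(μ(μ-λ)) = 129.96/(16.3×4.90) = 1.6271
Step 4: W = 1/(μ-λ) = 1/4.90 = 0.20408
Step 5: Wq = λ/(μ(μ-λ)) = 11.4/(16.3×4.90) = 0.1427
Step 6: P(0) = 1-ρ = 0.3006
Verify: L = λW = 11.4×0.20408 = 2.3265 ✔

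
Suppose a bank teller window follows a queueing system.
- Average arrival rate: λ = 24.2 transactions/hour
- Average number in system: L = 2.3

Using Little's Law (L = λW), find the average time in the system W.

Little's Law: L = λW, so W = L/λ
W = 2.3/24.2 = 0.09504 hours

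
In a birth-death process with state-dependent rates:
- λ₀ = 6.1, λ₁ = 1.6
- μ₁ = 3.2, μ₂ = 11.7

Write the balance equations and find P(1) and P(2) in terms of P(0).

Balance equations:
State 0: λ₀P₀ = μ₁P₁ → P₁ = (λ₀/μ₁)P₀ = (6.1/3.2)P₀ = 1.9062P₀
State 1: P₂ = (λ₀λ₁)/(μ₁μ₂)P₀ = (6.1×1.6)/(3.2×11.7)P₀ = 0.2607P₀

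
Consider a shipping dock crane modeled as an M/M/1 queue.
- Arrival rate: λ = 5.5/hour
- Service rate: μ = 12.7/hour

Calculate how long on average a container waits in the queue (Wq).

First, compute utilization: ρ = λ/μ = 5.5/12.7 = 0.4331
For M/M/1: Wq = λ/(μ(μ-λ))
Wq = 5.5/(12.7 × (12.7-5.5))
Wq = 5.5/(12.7 × 7.20)
Wq = 0.06015 hours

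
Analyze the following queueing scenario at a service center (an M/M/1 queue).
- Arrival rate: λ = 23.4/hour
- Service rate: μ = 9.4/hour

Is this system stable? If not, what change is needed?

Stability requires ρ = λ/(cμ) < 1
ρ = 23.4/(1 × 9.4) = 23.4/9.40 = 2.4894
Since 2.4894 ≥ 1, the system is UNSTABLE.
Queue grows without bound. Need μ > λ = 23.4.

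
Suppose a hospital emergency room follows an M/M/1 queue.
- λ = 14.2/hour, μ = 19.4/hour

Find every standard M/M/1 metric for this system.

Step 1: ρ = λ/μ = 14.2/19.4 = 0.7320
Step 2: L = λ/(μ-λ) = 14.2/5.20 = 2.7308
Step 3: Lq = λ²/(μ(μ-λ)) = 201.64/(19.4×5.20) = 1.9988
Step 4: W = 1/(μ-λ) = 1/5.20 = 0.19231
Step 5: Wq = λ/(μ(μ-λ)) = 14.2/(19.4×5.20) = 0.1408
Step 6: P(0) = 1-ρ = 0.2680
Verify: L = λW = 14.2×0.19231 = 2.7308 ✔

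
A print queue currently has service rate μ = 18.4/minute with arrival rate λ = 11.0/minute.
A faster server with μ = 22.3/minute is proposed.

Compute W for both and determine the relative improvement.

System 1: ρ₁ = 11.0/18.4 = 0.5978, W₁ = 1/(18.4-11.0) = 0.135135
System 2: ρ₂ = 11.0/22.3 = 0.4933, W₂ = 1/(22.3-11.0) = 0.0884956
Improvement: (W₁-W₂)/W₁ = (0.135135-0.0884956)/0.135135 = 34.51%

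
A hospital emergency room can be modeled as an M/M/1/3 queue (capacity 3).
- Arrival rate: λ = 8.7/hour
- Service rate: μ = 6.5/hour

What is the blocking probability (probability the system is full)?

ρ = λ/μ = 8.7/6.5 = 1.3385
P₀ = (1-ρ)/(1-ρ^(K+1)) = (1-1.3385)/(1-1.3385^4) = -0.3385/-2.2098 = 0.1532
P_K = P₀×ρ^K = 0.15318 × 1.3385^3 = 0.15318 × 2.3980 = 0.3673
Blocking probability = 36.73%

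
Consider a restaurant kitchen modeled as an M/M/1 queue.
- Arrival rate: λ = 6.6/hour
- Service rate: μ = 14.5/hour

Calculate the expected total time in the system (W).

First, compute utilization: ρ = λ/μ = 6.6/14.5 = 0.4552
For M/M/1: W = 1/(μ-λ)
W = 1/(14.5-6.6) = 1/7.90
W = 0.1266 hours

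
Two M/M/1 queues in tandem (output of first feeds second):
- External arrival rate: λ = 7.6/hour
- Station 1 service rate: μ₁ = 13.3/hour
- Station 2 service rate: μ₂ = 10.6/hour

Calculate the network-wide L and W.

By Jackson's theorem, each station behaves as independent M/M/1.
Station 1: ρ₁ = 7.6/13.3 = 0.5714, L₁ = ρ₁/(1-ρ₁) = λ/(μ₁-λ) = 7.6/5.70 = 1.33333
Station 2: ρ₂ = 7.6/10.6 = 0.7170, L₂ = ρ₂/(1-ρ₂) = λ/(μ₂-λ) = 7.6/3.00 = 2.53333
Total: L = L₁ + L₂ = 1.33333 + 2.53333 = 3.8667
W = L/λ = 3.8667/7.6 = 0.5088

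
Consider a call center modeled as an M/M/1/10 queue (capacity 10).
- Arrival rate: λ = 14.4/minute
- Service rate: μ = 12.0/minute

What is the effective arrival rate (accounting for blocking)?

ρ = λ/μ = 14.4/12.0 = 1.2000
P₀ = (1-ρ)/(1-ρ^(K+1)) = (1-1.2000)/(1-1.2000^11) = -0.2000/-6.4301 = 0.03110
P_K = P₀×ρ^K = 0.03110 × 1.2000^10 = 0.03110 × 6.1917 = 0.1926
λ_eff = λ(1-P_K) = 14.4 × (1 - 0.192586) = 14.4 × 0.807414 = 11.6268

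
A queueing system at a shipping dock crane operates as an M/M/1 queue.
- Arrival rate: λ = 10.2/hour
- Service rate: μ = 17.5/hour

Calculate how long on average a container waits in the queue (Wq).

First, compute utilization: ρ = λ/μ = 10.2/17.5 = 0.5829
For M/M/1: Wq = λ/(μ(μ-λ))
Wq = 10.2/(17.5 × (17.5-10.2))
Wq = 10.2/(17.5 × 7.30)
Wq = 0.07984 hours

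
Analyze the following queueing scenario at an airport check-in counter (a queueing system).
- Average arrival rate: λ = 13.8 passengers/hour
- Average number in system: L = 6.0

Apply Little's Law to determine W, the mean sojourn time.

Little's Law: L = λW, so W = L/λ
W = 6.0/13.8 = 0.4348 hours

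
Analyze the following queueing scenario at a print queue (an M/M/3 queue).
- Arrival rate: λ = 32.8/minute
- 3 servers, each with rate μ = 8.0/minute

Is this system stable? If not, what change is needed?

Stability requires ρ = λ/(cμ) < 1
ρ = 32.8/(3 × 8.0) = 32.8/24.00 = 1.3667
Since 1.3667 ≥ 1, the system is UNSTABLE.
Need c > λ/μ = 32.8/8.0 = 4.10.
Minimum servers needed: c = 5.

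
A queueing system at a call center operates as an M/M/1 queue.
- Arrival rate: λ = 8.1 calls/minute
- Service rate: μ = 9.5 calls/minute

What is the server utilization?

Server utilization: ρ = λ/μ
ρ = 8.1/9.5 = 0.8526
The server is busy 85.26% of the time.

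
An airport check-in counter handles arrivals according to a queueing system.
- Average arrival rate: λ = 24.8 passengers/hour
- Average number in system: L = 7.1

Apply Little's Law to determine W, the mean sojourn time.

Little's Law: L = λW, so W = L/λ
W = 7.1/24.8 = 0.2863 hours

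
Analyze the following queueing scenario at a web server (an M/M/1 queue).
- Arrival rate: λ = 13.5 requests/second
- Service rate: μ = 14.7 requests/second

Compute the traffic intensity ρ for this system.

Server utilization: ρ = λ/μ
ρ = 13.5/14.7 = 0.9184
The server is busy 91.84% of the time.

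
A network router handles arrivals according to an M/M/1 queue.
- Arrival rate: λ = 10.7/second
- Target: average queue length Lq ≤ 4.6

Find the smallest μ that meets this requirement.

For M/M/1: Lq = λ²/(μ(μ-λ))
Need Lq ≤ 4.6, i.e. μ(μ-λ) ≥ λ²/4.6
μ² - 10.7μ - 114.49/4.6 ≥ 0  →  μ² - 10.7μ - 24.88913 ≥ 0
Quadratic formula (positive root): μ = [λ + √(λ² + 4×24.88913)]/2
Discriminant: 114.49 + 4×24.88913 = 214.0465, √214.0465 = 14.6303
μ ≥ (10.7 + 14.6303)/2 = 12.6652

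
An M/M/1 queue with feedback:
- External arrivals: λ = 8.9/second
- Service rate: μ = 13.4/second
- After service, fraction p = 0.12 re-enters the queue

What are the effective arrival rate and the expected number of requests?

Effective arrival rate: λ_eff = λ/(1-p) = 8.9/(1-0.12) = 8.9/0.88 = 10.1136
ρ = λ_eff/μ = 10.1136/13.4 = 0.75475
L = ρ/(1-ρ) = 0.75475/(1-0.75475) = 3.0775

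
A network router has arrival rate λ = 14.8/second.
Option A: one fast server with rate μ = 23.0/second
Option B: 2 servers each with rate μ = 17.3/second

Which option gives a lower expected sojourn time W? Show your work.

Option A: single server μ = 23.0 (M/M/1)
  ρ_A = 14.8/23.0 = 0.6435
  W_A = 1/(μ-λ) = 1/(23.0-14.8) = 1/8.20 = 0.1220

Option B: 2 servers μ = 17.3 (M/M/2)
  ρ_B = λ/(cμ) = 14.8/(2×17.3) = 0.4277
  Offered load a = λ/μ = cρ = 14.8/17.3 = 0.8555
  P₀ = [ Σₙ₌₀^1 aⁿ/n! + a^2/(2!(1-ρ)) ]⁻¹
  Σ = a^0/0! + a^1/1! = 1.0000 + 0.8555 = 1.8555
  a^2/(2!(1-ρ)) = 0.73187/(2 × 0.57225) = 0.6395
  P₀ = 1/(1.8555 + 0.6395) = 0.4008
  Lq = P₀·a^2·ρ / (2!(1-ρ)²) = 0.40081 × 0.73187 × 0.42775 / (2 × 0.32748) = 0.1916
  Wq_B = Lq/λ = 0.1915786/14.8 = 0.012944
  W_B = Wq_B + 1/μ = 0.012944 + 0.057803 = 0.07075

Since W_B = 0.07075 < W_A = 0.1220, Option B (multiple servers) has the shorter time in system.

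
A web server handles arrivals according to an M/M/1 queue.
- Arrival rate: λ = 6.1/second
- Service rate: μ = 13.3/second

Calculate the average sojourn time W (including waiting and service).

First, compute utilization: ρ = λ/μ = 6.1/13.3 = 0.4586
For M/M/1: W = 1/(μ-λ)
W = 1/(13.3-6.1) = 1/7.20
W = 0.1389 seconds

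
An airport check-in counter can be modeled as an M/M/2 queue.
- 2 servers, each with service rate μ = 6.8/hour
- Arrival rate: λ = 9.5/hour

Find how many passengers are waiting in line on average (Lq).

Traffic intensity: ρ = λ/(cμ) = 9.5/(2×6.8) = 0.6985
Since ρ = 0.6985 < 1, system is stable.
Offered load a = λ/μ = cρ = 9.5/6.8 = 1.3971
P₀ = [ Σₙ₌₀^1 aⁿ/n! + a^2/(2!(1-ρ)) ]⁻¹
Σ = a^0/0! + a^1/1! = 1.0000 + 1.3971 = 2.3971
a^2/(2!(1-ρ)) = 1.9518/(2 × 0.30147) = 3.2371
P₀ = 1/(2.3971 + 3.2371) = 0.1775
Lq = P₀·a^2·ρ / (2!(1-ρ)²) = 0.17749 × 1.9518 × 0.69853 / (2 × 0.090885) = 1.3313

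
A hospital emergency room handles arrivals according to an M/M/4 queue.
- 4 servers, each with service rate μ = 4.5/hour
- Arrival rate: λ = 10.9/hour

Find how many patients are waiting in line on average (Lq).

Traffic intensity: ρ = λ/(cμ) = 10.9/(4×4.5) = 0.6056
Since ρ = 0.6056 < 1, system is stable.
Offered load a = λ/μ = cρ = 10.9/4.5 = 2.4222
P₀ = [ Σₙ₌₀^3 aⁿ/n! + a^4/(4!(1-ρ)) ]⁻¹
Σ = a^0/0! + a^1/1! + a^2/2! + a^3/3! = 1.0000 + 2.4222 + 2.9336 + 2.3686 = 8.7244
a^4/(4!(1-ρ)) = 34.4236/(24 × 0.39444) = 3.6363
P₀ = 1/(8.7244 + 3.6363) = 0.08090
Lq = P₀·a^4·ρ / (4!(1-ρ)²) = 0.08090 × 34.4236 × 0.6056 / (24 × 0.1556) = 0.4516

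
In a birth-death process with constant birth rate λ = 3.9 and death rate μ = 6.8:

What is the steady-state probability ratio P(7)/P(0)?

For constant rates: P(n)/P(0) = (λ/μ)^n
P(7)/P(0) = (3.9/6.8)^7 = 0.57353^7 = 0.02041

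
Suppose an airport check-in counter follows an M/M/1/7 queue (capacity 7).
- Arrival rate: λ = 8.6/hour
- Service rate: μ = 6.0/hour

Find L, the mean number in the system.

ρ = λ/μ = 8.6/6.0 = 1.43333
P₀ = (1-ρ)/(1-ρ^(K+1)) = (1-1.43333)/(1-1.43333^8) = -0.4333/-16.8143 = 0.02577
P_K = P₀×ρ^K = 0.02577 × 1.43333^7 = 0.02577 × 12.4286 = 0.3203
L = ρ[1 - (K+1)ρ^K + Kρ^(K+1)] / [(1-ρ)(1-ρ^(K+1))]
L = 1.43333 × (1 - 8×12.4286 + 7×17.8143) / ((1 - 1.43333) × (1 - 17.8143)) = 5.1681 passengers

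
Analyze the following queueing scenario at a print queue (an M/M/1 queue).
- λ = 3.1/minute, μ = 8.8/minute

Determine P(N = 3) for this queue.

ρ = λ/μ = 3.1/8.8 = 0.3523
P(n) = (1-ρ)ρⁿ
P(3) = (1-0.3523) × 0.3523^3
P(3) = 0.6477 × 0.04373
P(3) = 0.02832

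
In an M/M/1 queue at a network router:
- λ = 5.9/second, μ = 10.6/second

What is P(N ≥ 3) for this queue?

ρ = λ/μ = 5.9/10.6 = 0.5566
P(N ≥ n) = ρⁿ
P(N ≥ 3) = 0.5566^3
P(N ≥ 3) = 0.1724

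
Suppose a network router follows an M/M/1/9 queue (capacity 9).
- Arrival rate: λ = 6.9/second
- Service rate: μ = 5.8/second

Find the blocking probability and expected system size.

ρ = λ/μ = 6.9/5.8 = 1.189655
P₀ = (1-ρ)/(1-ρ^(K+1)) = (1-1.189655)/(1-1.189655^10) = -0.18965/-4.6782 = 0.04054
P_K = P₀×ρ^K = 0.04054 × 1.189655^9 = 0.04054 × 4.7730 = 0.1935
Blocking probability P_9 = 0.1935 (19.35%)
L = ρ[1 - (K+1)ρ^K + Kρ^(K+1)] / [(1-ρ)(1-ρ^(K+1))]
L = 1.189655 × (1 - 10×4.77298 + 9×5.67820) / ((1 - 1.189655) × (1 - 5.67820)) = 5.8648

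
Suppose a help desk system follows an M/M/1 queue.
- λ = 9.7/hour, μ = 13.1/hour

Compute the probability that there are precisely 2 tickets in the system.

ρ = λ/μ = 9.7/13.1 = 0.7405
P(n) = (1-ρ)ρⁿ
P(2) = (1-0.7405) × 0.7405^2
P(2) = 0.2595 × 0.5483
P(2) = 0.1423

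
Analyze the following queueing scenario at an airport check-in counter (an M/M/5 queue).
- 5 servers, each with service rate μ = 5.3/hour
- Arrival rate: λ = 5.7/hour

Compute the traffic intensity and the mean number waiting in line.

Traffic intensity: ρ = λ/(cμ) = 5.7/(5×5.3) = 0.2151
Since ρ = 0.2151 < 1, system is stable.
Offered load a = λ/μ = cρ = 5.7/5.3 = 1.0755
P₀ = [ Σₙ₌₀^4 aⁿ/n! + a^5/(5!(1-ρ)) ]⁻¹
Σ = a^0/0! + a^1/1! + a^2/2! + a^3/3! + a^4/4! = 1.0000 + 1.0755 + 0.57832 + 0.20732 + 0.055742 = 2.9169
a^5/(5!(1-ρ)) = 1.4388/(120 × 0.7849) = 0.01528
P₀ = 1/(2.9169 + 0.01528) = 0.3410
Lq = P₀·a^5·ρ / (5!(1-ρ)²) = 0.34105 × 1.4388 × 0.21509 / (120 × 0.61608) = 0.001428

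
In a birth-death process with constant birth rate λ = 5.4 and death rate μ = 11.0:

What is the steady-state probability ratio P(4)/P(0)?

For constant rates: P(n)/P(0) = (λ/μ)^n
P(4)/P(0) = (5.4/11.0)^4 = 0.49091^4 = 0.05808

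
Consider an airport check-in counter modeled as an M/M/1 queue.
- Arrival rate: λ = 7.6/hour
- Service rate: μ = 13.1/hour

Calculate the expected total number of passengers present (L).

ρ = λ/μ = 7.6/13.1 = 0.5802
For M/M/1: L = λ/(μ-λ)
L = 7.6/(13.1-7.6) = 7.6/5.50
L = 1.3818 passengers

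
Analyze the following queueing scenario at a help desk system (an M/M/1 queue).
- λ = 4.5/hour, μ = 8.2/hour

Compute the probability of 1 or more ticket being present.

ρ = λ/μ = 4.5/8.2 = 0.5488
P(N ≥ n) = ρⁿ
P(N ≥ 1) = 0.5488^1
P(N ≥ 1) = 0.5488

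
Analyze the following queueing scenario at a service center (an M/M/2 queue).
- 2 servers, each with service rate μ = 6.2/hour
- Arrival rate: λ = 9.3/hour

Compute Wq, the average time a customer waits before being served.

Traffic intensity: ρ = λ/(cμ) = 9.3/(2×6.2) = 0.7500
Since ρ = 0.7500 < 1, system is stable.
Offered load a = λ/μ = cρ = 9.3/6.2 = 1.5000
P₀ = [ Σₙ₌₀^1 aⁿ/n! + a^2/(2!(1-ρ)) ]⁻¹
Σ = a^0/0! + a^1/1! = 1.0000 + 1.5000 = 2.5000
a^2/(2!(1-ρ)) = 2.2500/(2 × 0.2500) = 4.5000
P₀ = 1/(2.5000 + 4.5000) = 0.1429
Lq = P₀·a^2·ρ / (2!(1-ρ)²) = 0.14286 × 2.2500 × 0.75000 / (2 × 0.062500) = 1.9286
Wq = Lq/λ = 1.9286/9.3 = 0.2074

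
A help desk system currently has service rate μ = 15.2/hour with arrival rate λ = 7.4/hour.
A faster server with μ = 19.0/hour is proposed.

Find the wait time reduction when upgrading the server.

System 1: ρ₁ = 7.4/15.2 = 0.4868, W₁ = 1/(15.2-7.4) = 0.12821
System 2: ρ₂ = 7.4/19.0 = 0.3895, W₂ = 1/(19.0-7.4) = 0.086207
Improvement: (W₁-W₂)/W₁ = (0.12821-0.086207)/0.12821 = 32.76%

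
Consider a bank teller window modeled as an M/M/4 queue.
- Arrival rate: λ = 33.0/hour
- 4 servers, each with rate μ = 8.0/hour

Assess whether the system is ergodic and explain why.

Stability requires ρ = λ/(cμ) < 1
ρ = 33.0/(4 × 8.0) = 33.0/32.00 = 1.0312
Since 1.0312 ≥ 1, the system is UNSTABLE.
Need c > λ/μ = 33.0/8.0 = 4.12.
Minimum servers needed: c = 5.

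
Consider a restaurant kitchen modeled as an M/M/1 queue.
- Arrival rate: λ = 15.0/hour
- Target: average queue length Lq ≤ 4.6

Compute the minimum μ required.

For M/M/1: Lq = λ²/(μ(μ-λ))
Need Lq ≤ 4.6, i.e. μ(μ-λ) ≥ λ²/4.6
μ² - 15.0μ - 225.00/4.6 ≥ 0  →  μ² - 15.0μ - 48.91304 ≥ 0
Quadratic formula (positive root): μ = [λ + √(λ² + 4×48.91304)]/2
Discriminant: 225.00 + 4×48.91304 = 420.6522, √420.6522 = 20.5098
μ ≥ (15.0 + 20.5098)/2 = 17.7549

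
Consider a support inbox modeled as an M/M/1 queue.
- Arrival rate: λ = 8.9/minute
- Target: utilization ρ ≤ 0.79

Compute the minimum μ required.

ρ = λ/μ, so μ = λ/ρ
μ ≥ 8.9/0.79 = 11.2658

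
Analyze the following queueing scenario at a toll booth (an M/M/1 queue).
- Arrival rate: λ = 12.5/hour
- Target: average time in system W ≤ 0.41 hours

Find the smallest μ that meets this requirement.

For M/M/1: W = 1/(μ-λ)
Need W ≤ 0.41, so 1/(μ-λ) ≤ 0.41
μ - λ ≥ 1/0.41 = 2.4390
μ ≥ 12.5 + 2.4390 = 14.9390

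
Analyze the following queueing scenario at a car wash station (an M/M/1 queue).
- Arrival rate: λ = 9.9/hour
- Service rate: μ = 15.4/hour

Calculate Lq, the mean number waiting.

ρ = λ/μ = 9.9/15.4 = 0.6429
For M/M/1: Lq = λ²/(μ(μ-λ))
Lq = 98.01/(15.4 × 5.50)
Lq = 1.1571 cars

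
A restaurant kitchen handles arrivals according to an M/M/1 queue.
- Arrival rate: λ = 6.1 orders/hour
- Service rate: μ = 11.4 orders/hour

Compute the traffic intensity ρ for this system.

Server utilization: ρ = λ/μ
ρ = 6.1/11.4 = 0.5351
The server is busy 53.51% of the time.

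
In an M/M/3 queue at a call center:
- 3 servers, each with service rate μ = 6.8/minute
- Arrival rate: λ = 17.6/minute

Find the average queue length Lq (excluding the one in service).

Traffic intensity: ρ = λ/(cμ) = 17.6/(3×6.8) = 0.8627
Since ρ = 0.8627 < 1, system is stable.
Offered load a = λ/μ = cρ = 17.6/6.8 = 2.5882
P₀ = [ Σₙ₌₀^2 aⁿ/n! + a^3/(3!(1-ρ)) ]⁻¹
Σ = a^0/0! + a^1/1! + a^2/2! = 1.0000 + 2.5882 + 3.3495 = 6.9377
a^3/(3!(1-ρ)) = 17.3385/(6 × 0.137255) = 21.0539
P₀ = 1/(6.9377 + 21.0539) = 0.03573
Lq = P₀·a^3·ρ / (3!(1-ρ)²) = 0.035725 × 17.3385 × 0.86275 / (6 × 0.018839) = 4.7278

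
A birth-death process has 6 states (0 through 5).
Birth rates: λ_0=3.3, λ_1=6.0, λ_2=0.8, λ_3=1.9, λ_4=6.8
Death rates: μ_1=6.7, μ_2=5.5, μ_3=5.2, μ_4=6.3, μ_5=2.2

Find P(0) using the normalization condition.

Ratios P(n)/P(0) = (λ₀···λₙ₋₁)/(μ₁···μₙ):
P(1)/P(0) = (3.3)/(6.7) = 0.49254
P(2)/P(0) = (3.3×6.0)/(6.7×5.5) = 0.53731
P(3)/P(0) = (3.3×6.0×0.8)/(6.7×5.5×5.2) = 0.082664
P(4)/P(0) = (3.3×6.0×0.8×1.9)/(6.7×5.5×5.2×6.3) = 0.024930
P(5)/P(0) = (3.3×6.0×0.8×1.9×6.8)/(6.7×5.5×5.2×6.3×2.2) = 0.077057

Normalization: ∑ P(n) = 1
P(0) × (1.0000 + 0.49254 + 0.53731 + 0.082664 + 0.024930 + 0.077057) = 1
P(0) × 2.2145 = 1
P(0) = 1/2.2145 = 0.4516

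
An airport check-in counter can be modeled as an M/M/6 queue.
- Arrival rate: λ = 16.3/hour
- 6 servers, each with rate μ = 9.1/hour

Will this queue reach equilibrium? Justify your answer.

Stability requires ρ = λ/(cμ) < 1
ρ = 16.3/(6 × 9.1) = 16.3/54.60 = 0.2985
Since 0.2985 < 1, the system is STABLE.
The servers are busy 29.85% of the time.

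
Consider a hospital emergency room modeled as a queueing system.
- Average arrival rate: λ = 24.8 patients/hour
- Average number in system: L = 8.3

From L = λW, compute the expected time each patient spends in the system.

Little's Law: L = λW, so W = L/λ
W = 8.3/24.8 = 0.3347 hours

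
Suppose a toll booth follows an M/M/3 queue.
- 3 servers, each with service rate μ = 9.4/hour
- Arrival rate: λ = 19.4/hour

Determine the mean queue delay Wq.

Traffic intensity: ρ = λ/(cμ) = 19.4/(3×9.4) = 0.6879
Since ρ = 0.6879 < 1, system is stable.
Offered load a = λ/μ = cρ = 19.4/9.4 = 2.0638
P₀ = [ Σₙ₌₀^2 aⁿ/n! + a^3/(3!(1-ρ)) ]⁻¹
Σ = a^0/0! + a^1/1! + a^2/2! = 1.0000 + 2.0638 + 2.1297 = 5.1935
a^3/(3!(1-ρ)) = 8.7907/(6 × 0.31206) = 4.6950
P₀ = 1/(5.1935 + 4.6950) = 0.1011
Lq = P₀·a^3·ρ / (3!(1-ρ)²) = 0.10113 × 8.7907 × 0.68794 / (6 × 0.097379) = 1.0467
Wq = Lq/λ = 1.0467/19.4 = 0.05395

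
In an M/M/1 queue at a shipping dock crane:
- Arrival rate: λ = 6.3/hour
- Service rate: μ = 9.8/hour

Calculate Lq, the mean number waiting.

ρ = λ/μ = 6.3/9.8 = 0.6429
For M/M/1: Lq = λ²/(μ(μ-λ))
Lq = 39.69/(9.8 × 3.50)
Lq = 1.1571 containers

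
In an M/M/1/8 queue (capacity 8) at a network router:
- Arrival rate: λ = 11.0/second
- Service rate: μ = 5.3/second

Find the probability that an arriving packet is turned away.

ρ = λ/μ = 11.0/5.3 = 2.0755
P₀ = (1-ρ)/(1-ρ^(K+1)) = (1-2.0755)/(1-2.0755^9) = -1.0755/-713.6685 = 0.001507
P_K = P₀×ρ^K = 0.001507 × 2.0755^8 = 0.001507 × 344.3356 = 0.5189
Blocking probability = 51.89%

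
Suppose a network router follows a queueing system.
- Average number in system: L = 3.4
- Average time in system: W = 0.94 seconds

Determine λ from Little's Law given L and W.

Little's Law: L = λW, so λ = L/W
λ = 3.4/0.94 = 3.6170 packets/second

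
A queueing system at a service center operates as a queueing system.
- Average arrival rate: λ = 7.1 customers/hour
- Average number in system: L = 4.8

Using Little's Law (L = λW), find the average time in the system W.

Little's Law: L = λW, so W = L/λ
W = 4.8/7.1 = 0.6761 hours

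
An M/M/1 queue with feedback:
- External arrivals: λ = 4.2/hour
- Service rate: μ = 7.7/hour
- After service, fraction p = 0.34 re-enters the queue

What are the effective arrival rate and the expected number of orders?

Effective arrival rate: λ_eff = λ/(1-p) = 4.2/(1-0.34) = 4.2/0.66 = 6.363636
ρ = λ_eff/μ = 6.363636/7.7 = 0.826446
L = ρ/(1-ρ) = 0.826446/(1-0.826446) = 4.7619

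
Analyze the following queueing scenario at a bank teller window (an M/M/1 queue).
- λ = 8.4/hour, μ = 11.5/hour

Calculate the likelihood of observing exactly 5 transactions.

ρ = λ/μ = 8.4/11.5 = 0.73043
P(n) = (1-ρ)ρⁿ
P(5) = (1-0.73043) × 0.73043^5
P(5) = 0.2696 × 0.2079
P(5) = 0.05605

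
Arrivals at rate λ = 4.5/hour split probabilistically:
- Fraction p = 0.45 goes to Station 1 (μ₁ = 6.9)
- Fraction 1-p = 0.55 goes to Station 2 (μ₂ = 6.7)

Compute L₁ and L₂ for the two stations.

Effective rates: λ₁ = 4.5×0.45 = 2.025, λ₂ = 4.5×0.55 = 2.475
Station 1: ρ₁ = 2.025/6.9 = 0.2935, L₁ = ρ₁/(1-ρ₁) = 0.2935/(1-0.2935) = 0.4154
Station 2: ρ₂ = 2.475/6.7 = 0.3694, L₂ = ρ₂/(1-ρ₂) = 0.3694/(1-0.3694) = 0.5858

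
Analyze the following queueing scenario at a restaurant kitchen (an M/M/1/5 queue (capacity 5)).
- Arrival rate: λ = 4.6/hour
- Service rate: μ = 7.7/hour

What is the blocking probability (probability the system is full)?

ρ = λ/μ = 4.6/7.7 = 0.5974
P₀ = (1-ρ)/(1-ρ^(K+1)) = (1-0.5974)/(1-0.5974^6) = 0.4026/0.9545 = 0.4218
P_K = P₀×ρ^K = 0.4218 × 0.5974^5 = 0.4218 × 0.07609 = 0.03209
Blocking probability = 3.21%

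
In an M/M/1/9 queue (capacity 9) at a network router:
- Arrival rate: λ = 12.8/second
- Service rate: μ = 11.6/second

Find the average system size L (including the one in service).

ρ = λ/μ = 12.8/11.6 = 1.10345
P₀ = (1-ρ)/(1-ρ^(K+1)) = (1-1.10345)/(1-1.10345^10) = -0.10345/-1.6762 = 0.06172
P_K = P₀×ρ^K = 0.06172 × 1.10345^9 = 0.06172 × 2.4253 = 0.1497
L = ρ[1 - (K+1)ρ^K + Kρ^(K+1)] / [(1-ρ)(1-ρ^(K+1))]
L = 1.10345 × (1 - 10×2.425347 + 9×2.676249) / ((1 - 1.10345) × (1 - 2.676249)) = 5.2992 packets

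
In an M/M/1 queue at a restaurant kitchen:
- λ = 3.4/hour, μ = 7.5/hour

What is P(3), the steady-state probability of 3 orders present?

ρ = λ/μ = 3.4/7.5 = 0.45333
P(n) = (1-ρ)ρⁿ
P(3) = (1-0.45333) × 0.45333^3
P(3) = 0.5467 × 0.09316
P(3) = 0.05093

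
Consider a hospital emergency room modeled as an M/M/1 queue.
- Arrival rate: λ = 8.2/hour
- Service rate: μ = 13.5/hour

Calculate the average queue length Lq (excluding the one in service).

ρ = λ/μ = 8.2/13.5 = 0.6074
For M/M/1: Lq = λ²/(μ(μ-λ))
Lq = 67.24/(13.5 × 5.30)
Lq = 0.9398 patients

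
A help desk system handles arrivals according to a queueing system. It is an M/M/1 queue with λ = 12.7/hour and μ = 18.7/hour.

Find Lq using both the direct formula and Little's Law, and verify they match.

Method 1 (direct): Lq = λ²/(μ(μ-λ)) = 161.29/(18.7 × 6.00) = 1.4375

Method 2 (Little's Law):
W = 1/(μ-λ) = 1/6.00 = 0.16667
Wq = W - 1/μ = 0.16667 - 0.053476 = 0.11319
Lq = λWq = 12.7 × 0.11319 = 1.4375 ✔ (matches Method 1)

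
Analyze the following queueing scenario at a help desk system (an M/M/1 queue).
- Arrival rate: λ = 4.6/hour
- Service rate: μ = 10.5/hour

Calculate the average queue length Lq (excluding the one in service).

ρ = λ/μ = 4.6/10.5 = 0.4381
For M/M/1: Lq = λ²/(μ(μ-λ))
Lq = 21.16/(10.5 × 5.90)
Lq = 0.3416 tickets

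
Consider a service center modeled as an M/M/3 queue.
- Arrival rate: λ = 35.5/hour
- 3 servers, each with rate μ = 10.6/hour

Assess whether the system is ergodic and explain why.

Stability requires ρ = λ/(cμ) < 1
ρ = 35.5/(3 × 10.6) = 35.5/31.80 = 1.1164
Since 1.1164 ≥ 1, the system is UNSTABLE.
Need c > λ/μ = 35.5/10.6 = 3.35.
Minimum servers needed: c = 4.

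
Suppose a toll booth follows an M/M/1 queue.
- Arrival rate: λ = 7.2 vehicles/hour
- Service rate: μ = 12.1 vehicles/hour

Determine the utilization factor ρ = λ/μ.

Server utilization: ρ = λ/μ
ρ = 7.2/12.1 = 0.5950
The server is busy 59.50% of the time.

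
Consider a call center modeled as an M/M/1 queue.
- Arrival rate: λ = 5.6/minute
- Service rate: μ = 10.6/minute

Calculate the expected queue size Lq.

ρ = λ/μ = 5.6/10.6 = 0.5283
For M/M/1: Lq = λ²/(μ(μ-λ))
Lq = 31.36/(10.6 × 5.00)
Lq = 0.5917 calls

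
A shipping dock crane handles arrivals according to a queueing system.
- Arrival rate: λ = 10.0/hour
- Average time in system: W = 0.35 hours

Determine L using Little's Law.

Little's Law: L = λW
L = 10.0 × 0.35 = 3.5000 containers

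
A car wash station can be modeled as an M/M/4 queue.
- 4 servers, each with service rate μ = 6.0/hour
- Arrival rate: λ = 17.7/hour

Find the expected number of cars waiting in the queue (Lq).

Traffic intensity: ρ = λ/(cμ) = 17.7/(4×6.0) = 0.7375
Since ρ = 0.7375 < 1, system is stable.
Offered load a = λ/μ = cρ = 17.7/6.0 = 2.9500
P₀ = [ Σₙ₌₀^3 aⁿ/n! + a^4/(4!(1-ρ)) ]⁻¹
Σ = a^0/0! + a^1/1! + a^2/2! + a^3/3! = 1.00000 + 2.95000 + 4.35125 + 4.27873 = 12.5800
a^4/(4!(1-ρ)) = 75.7335/(24 × 0.2625) = 12.0212
P₀ = 1/(12.5800 + 12.0212) = 0.04065
Lq = P₀·a^4·ρ / (4!(1-ρ)²) = 0.0406485 × 75.7335 × 0.737500 / (24 × 0.0689063) = 1.3729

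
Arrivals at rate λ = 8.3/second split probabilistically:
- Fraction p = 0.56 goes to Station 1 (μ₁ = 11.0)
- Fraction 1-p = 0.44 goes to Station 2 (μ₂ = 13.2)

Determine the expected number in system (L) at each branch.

Effective rates: λ₁ = 8.3×0.56 = 4.648, λ₂ = 8.3×0.44 = 3.652
Station 1: ρ₁ = 4.648/11.0 = 0.422545, L₁ = ρ₁/(1-ρ₁) = 0.422545/(1-0.422545) = 0.7317
Station 2: ρ₂ = 3.652/13.2 = 0.27667, L₂ = ρ₂/(1-ρ₂) = 0.27667/(1-0.27667) = 0.3825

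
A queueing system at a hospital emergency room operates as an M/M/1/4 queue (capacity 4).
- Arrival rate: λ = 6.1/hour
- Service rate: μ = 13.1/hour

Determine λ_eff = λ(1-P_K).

ρ = λ/μ = 6.1/13.1 = 0.46565
P₀ = (1-ρ)/(1-ρ^(K+1)) = (1-0.46565)/(1-0.46565^5) = 0.5343/0.9781 = 0.5463
P_K = P₀×ρ^K = 0.54631 × 0.46565^4 = 0.54631 × 0.047015 = 0.02568
λ_eff = λ(1-P_K) = 6.1 × (1 - 0.025685) = 6.1 × 0.974315 = 5.9433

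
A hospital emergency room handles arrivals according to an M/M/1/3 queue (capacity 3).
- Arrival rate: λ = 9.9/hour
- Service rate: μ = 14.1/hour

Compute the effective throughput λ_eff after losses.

ρ = λ/μ = 9.9/14.1 = 0.7021
P₀ = (1-ρ)/(1-ρ^(K+1)) = (1-0.7021)/(1-0.7021^4) = 0.2979/0.7570 = 0.3935
P_K = P₀×ρ^K = 0.3935 × 0.7021^3 = 0.3935 × 0.3461 = 0.1362
λ_eff = λ(1-P_K) = 9.9 × (1 - 0.13621) = 9.9 × 0.86379 = 8.5515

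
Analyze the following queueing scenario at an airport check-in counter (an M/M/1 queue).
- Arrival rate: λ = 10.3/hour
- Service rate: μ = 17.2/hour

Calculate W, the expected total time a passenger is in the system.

First, compute utilization: ρ = λ/μ = 10.3/17.2 = 0.5988
For M/M/1: W = 1/(μ-λ)
W = 1/(17.2-10.3) = 1/6.90
W = 0.1449 hours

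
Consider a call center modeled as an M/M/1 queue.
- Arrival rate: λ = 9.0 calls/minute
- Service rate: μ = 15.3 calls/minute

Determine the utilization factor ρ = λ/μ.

Server utilization: ρ = λ/μ
ρ = 9.0/15.3 = 0.5882
The server is busy 58.82% of the time.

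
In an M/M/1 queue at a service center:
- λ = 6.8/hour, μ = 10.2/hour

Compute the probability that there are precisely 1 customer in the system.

ρ = λ/μ = 6.8/10.2 = 0.6667
P(n) = (1-ρ)ρⁿ
P(1) = (1-0.6667) × 0.6667^1
P(1) = 0.3333 × 0.6667
P(1) = 0.2222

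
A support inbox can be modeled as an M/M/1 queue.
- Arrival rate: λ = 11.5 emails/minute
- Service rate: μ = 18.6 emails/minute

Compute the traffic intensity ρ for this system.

Server utilization: ρ = λ/μ
ρ = 11.5/18.6 = 0.6183
The server is busy 61.83% of the time.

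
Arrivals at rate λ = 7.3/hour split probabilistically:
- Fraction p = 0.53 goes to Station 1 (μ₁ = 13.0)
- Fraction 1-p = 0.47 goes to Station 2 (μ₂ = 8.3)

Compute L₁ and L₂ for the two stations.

Effective rates: λ₁ = 7.3×0.53 = 3.869, λ₂ = 7.3×0.47 = 3.431
Station 1: ρ₁ = 3.869/13.0 = 0.2976, L₁ = ρ₁/(1-ρ₁) = 0.2976/(1-0.2976) = 0.4237
Station 2: ρ₂ = 3.431/8.3 = 0.4134, L₂ = ρ₂/(1-ρ₂) = 0.4134/(1-0.4134) = 0.7047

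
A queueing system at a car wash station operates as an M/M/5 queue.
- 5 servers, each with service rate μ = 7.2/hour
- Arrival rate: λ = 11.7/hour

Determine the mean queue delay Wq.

Traffic intensity: ρ = λ/(cμ) = 11.7/(5×7.2) = 0.3250
Since ρ = 0.3250 < 1, system is stable.
Offered load a = λ/μ = cρ = 11.7/7.2 = 1.6250
P₀ = [ Σₙ₌₀^4 aⁿ/n! + a^5/(5!(1-ρ)) ]⁻¹
Σ = a^0/0! + a^1/1! + a^2/2! + a^3/3! + a^4/4! = 1.0000 + 1.6250 + 1.3203 + 0.7152 + 0.2905 = 4.9510
a^5/(5!(1-ρ)) = 11.3310/(120 × 0.6750) = 0.1399
P₀ = 1/(4.9510 + 0.1399) = 0.1964
Lq = P₀·a^5·ρ / (5!(1-ρ)²) = 0.1964 × 11.3310 × 0.3250 / (120 × 0.4556) = 0.01323
Wq = Lq/λ = 0.01323/11.7 = 0.001131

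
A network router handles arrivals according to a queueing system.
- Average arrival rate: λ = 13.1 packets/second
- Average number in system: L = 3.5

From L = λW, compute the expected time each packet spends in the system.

Little's Law: L = λW, so W = L/λ
W = 3.5/13.1 = 0.2672 seconds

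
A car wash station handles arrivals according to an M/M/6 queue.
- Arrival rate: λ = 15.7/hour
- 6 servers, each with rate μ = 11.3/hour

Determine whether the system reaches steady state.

Stability requires ρ = λ/(cμ) < 1
ρ = 15.7/(6 × 11.3) = 15.7/67.80 = 0.2316
Since 0.2316 < 1, the system is STABLE.
The servers are busy 23.16% of the time.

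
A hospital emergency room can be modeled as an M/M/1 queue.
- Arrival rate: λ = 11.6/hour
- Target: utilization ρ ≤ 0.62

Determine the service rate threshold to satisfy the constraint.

ρ = λ/μ, so μ = λ/ρ
μ ≥ 11.6/0.62 = 18.7097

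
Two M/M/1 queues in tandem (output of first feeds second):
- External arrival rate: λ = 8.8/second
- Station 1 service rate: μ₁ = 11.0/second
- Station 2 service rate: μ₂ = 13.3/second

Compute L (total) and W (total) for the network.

By Jackson's theorem, each station behaves as independent M/M/1.
Station 1: ρ₁ = 8.8/11.0 = 0.8000, L₁ = ρ₁/(1-ρ₁) = λ/(μ₁-λ) = 8.8/2.20 = 4.0000
Station 2: ρ₂ = 8.8/13.3 = 0.6617, L₂ = ρ₂/(1-ρ₂) = λ/(μ₂-λ) = 8.8/4.50 = 1.9556
Total: L = L₁ + L₂ = 4.0000 + 1.9556 = 5.9556
W = L/λ = 5.9556/8.8 = 0.6768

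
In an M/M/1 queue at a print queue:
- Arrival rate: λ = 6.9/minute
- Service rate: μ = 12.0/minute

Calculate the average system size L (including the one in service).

ρ = λ/μ = 6.9/12.0 = 0.5750
For M/M/1: L = λ/(μ-λ)
L = 6.9/(12.0-6.9) = 6.9/5.10
L = 1.3529 jobs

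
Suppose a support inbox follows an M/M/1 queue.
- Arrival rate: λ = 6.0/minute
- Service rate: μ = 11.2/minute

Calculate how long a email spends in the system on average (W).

First, compute utilization: ρ = λ/μ = 6.0/11.2 = 0.5357
For M/M/1: W = 1/(μ-λ)
W = 1/(11.2-6.0) = 1/5.20
W = 0.1923 minutes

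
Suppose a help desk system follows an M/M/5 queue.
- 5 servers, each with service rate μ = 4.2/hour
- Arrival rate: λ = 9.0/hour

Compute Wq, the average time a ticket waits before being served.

Traffic intensity: ρ = λ/(cμ) = 9.0/(5×4.2) = 0.4286
Since ρ = 0.4286 < 1, system is stable.
Offered load a = λ/μ = cρ = 9.0/4.2 = 2.1429
P₀ = [ Σₙ₌₀^4 aⁿ/n! + a^5/(5!(1-ρ)) ]⁻¹
Σ = a^0/0! + a^1/1! + a^2/2! + a^3/3! + a^4/4! = 1.00000 + 2.14286 + 2.29592 + 1.63994 + 0.878540 = 7.9573
a^5/(5!(1-ρ)) = 45.1821/(120 × 0.5714) = 0.6589
P₀ = 1/(7.9573 + 0.6589) = 0.1161
Lq = P₀·a^5·ρ / (5!(1-ρ)²) = 0.11606 × 45.1821 × 0.42857 / (120 × 0.32653) = 0.05735
Wq = Lq/λ = 0.057355/9.0 = 0.006373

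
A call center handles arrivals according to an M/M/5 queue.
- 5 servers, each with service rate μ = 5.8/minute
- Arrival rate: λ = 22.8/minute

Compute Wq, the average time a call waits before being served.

Traffic intensity: ρ = λ/(cμ) = 22.8/(5×5.8) = 0.7862
Since ρ = 0.7862 < 1, system is stable.
Offered load a = λ/μ = cρ = 22.8/5.8 = 3.9310
P₀ = [ Σₙ₌₀^4 aⁿ/n! + a^5/(5!(1-ρ)) ]⁻¹
Σ = a^0/0! + a^1/1! + a^2/2! + a^3/3! + a^4/4! = 1.00000 + 3.93103 + 7.72652 + 10.1244 + 9.94984 = 32.7318
a^5/(5!(1-ρ)) = 938.7161/(120 × 0.2137931) = 36.5897
P₀ = 1/(32.7318 + 36.5897) = 0.01443
Lq = P₀·a^5·ρ / (5!(1-ρ)²) = 0.0144255 × 938.7161 × 0.786207 / (120 × 0.0457075) = 1.9410
Wq = Lq/λ = 1.9410/22.8 = 0.08513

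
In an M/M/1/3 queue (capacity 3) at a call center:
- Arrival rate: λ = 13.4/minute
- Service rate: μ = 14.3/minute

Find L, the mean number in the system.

ρ = λ/μ = 13.4/14.3 = 0.93706
P₀ = (1-ρ)/(1-ρ^(K+1)) = (1-0.93706)/(1-0.93706^4) = 0.062940/0.22897 = 0.2749
P_K = P₀×ρ^K = 0.2749 × 0.93706^3 = 0.2749 × 0.8228 = 0.2262
L = ρ[1 - (K+1)ρ^K + Kρ^(K+1)] / [(1-ρ)(1-ρ^(K+1))]
L = 0.93706 × (1 - 4×0.822815 + 3×0.771027) / ((1 - 0.93706) × (1 - 0.771027)) = 1.4188 calls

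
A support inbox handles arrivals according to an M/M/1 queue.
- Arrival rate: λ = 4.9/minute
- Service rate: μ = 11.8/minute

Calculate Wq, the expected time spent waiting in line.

First, compute utilization: ρ = λ/μ = 4.9/11.8 = 0.4153
For M/M/1: Wq = λ/(μ(μ-λ))
Wq = 4.9/(11.8 × (11.8-4.9))
Wq = 4.9/(11.8 × 6.90)
Wq = 0.06018 minutes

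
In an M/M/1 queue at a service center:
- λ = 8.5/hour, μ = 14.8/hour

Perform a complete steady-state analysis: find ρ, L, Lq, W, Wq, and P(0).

Step 1: ρ = λ/μ = 8.5/14.8 = 0.5743
Step 2: L = λ/(μ-λ) = 8.5/6.30 = 1.3492
Step 3: Lq = λ²/(μ(μ-λ)) = 72.25/(14.8×6.30) = 0.7749
Step 4: W = 1/(μ-λ) = 1/6.30 = 0.15873
Step 5: Wq = λ/(μ(μ-λ)) = 8.5/(14.8×6.30) = 0.09116
Step 6: P(0) = 1-ρ = 0.4257
Verify: L = λW = 8.5×0.15873 = 1.3492 ✔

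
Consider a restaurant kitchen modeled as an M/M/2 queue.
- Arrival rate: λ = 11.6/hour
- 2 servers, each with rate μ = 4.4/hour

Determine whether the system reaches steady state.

Stability requires ρ = λ/(cμ) < 1
ρ = 11.6/(2 × 4.4) = 11.6/8.80 = 1.3182
Since 1.3182 ≥ 1, the system is UNSTABLE.
Need c > λ/μ = 11.6/4.4 = 2.64.
Minimum servers needed: c = 3.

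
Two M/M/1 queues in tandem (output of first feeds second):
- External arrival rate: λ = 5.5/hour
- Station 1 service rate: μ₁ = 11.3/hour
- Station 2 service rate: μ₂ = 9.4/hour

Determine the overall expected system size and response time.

By Jackson's theorem, each station behaves as independent M/M/1.
Station 1: ρ₁ = 5.5/11.3 = 0.4867, L₁ = ρ₁/(1-ρ₁) = λ/(μ₁-λ) = 5.5/5.80 = 0.948276
Station 2: ρ₂ = 5.5/9.4 = 0.5851, L₂ = ρ₂/(1-ρ₂) = λ/(μ₂-λ) = 5.5/3.90 = 1.41026
Total: L = L₁ + L₂ = 0.948276 + 1.41026 = 2.3585
W = L/λ = 2.3585/5.5 = 0.4288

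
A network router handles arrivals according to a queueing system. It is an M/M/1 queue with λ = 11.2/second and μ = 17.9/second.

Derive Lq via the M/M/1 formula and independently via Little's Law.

Method 1 (direct): Lq = λ²/(μ(μ-λ)) = 125.44/(17.9 × 6.70) = 1.0459

Method 2 (Little's Law):
W = 1/(μ-λ) = 1/6.70 = 0.149254
Wq = W - 1/μ = 0.149254 - 0.0558659 = 0.093388
Lq = λWq = 11.2 × 0.093388 = 1.0459 ✔ (matches Method 1)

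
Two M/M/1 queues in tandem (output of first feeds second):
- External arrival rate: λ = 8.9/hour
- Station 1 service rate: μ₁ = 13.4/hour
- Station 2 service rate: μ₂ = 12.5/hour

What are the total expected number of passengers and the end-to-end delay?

By Jackson's theorem, each station behaves as independent M/M/1.
Station 1: ρ₁ = 8.9/13.4 = 0.6642, L₁ = ρ₁/(1-ρ₁) = λ/(μ₁-λ) = 8.9/4.50 = 1.9778
Station 2: ρ₂ = 8.9/12.5 = 0.7120, L₂ = ρ₂/(1-ρ₂) = λ/(μ₂-λ) = 8.9/3.60 = 2.4722
Total: L = L₁ + L₂ = 1.9778 + 2.4722 = 4.4500
W = L/λ = 4.4500/8.9 = 0.5000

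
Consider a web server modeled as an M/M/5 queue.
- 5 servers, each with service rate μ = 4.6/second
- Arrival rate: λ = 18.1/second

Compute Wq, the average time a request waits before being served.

Traffic intensity: ρ = λ/(cμ) = 18.1/(5×4.6) = 0.7870
Since ρ = 0.7870 < 1, system is stable.
Offered load a = λ/μ = cρ = 18.1/4.6 = 3.9348
P₀ = [ Σₙ₌₀^4 aⁿ/n! + a^5/(5!(1-ρ)) ]⁻¹
Σ = a^0/0! + a^1/1! + a^2/2! + a^3/3! + a^4/4! = 1.0000 + 3.9348 + 7.7413 + 10.1534 + 9.9878 = 32.8173
a^5/(5!(1-ρ)) = 943.1998/(120 × 0.2130435) = 36.8939
P₀ = 1/(32.8173 + 36.8939) = 0.01434
Lq = P₀·a^5·ρ / (5!(1-ρ)²) = 0.014345 × 943.1998 × 0.78696 / (120 × 0.045388) = 1.9549
Wq = Lq/λ = 1.9549/18.1 = 0.1080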